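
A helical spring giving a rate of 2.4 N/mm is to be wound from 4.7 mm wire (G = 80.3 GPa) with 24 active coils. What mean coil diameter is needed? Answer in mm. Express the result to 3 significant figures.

44.0 mm

D = (Gd⁴/(8N_a·k))^(1/3) = (80.3×10³·4.7⁴/(8·24·2.4))^(1/3)
  = (85034.4)^(1/3) = 43.9742 mm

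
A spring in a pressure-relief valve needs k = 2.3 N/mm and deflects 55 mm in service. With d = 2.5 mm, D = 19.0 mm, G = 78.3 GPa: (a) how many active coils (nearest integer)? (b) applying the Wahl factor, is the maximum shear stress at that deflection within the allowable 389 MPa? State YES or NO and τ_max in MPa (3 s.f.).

(a) 24 coils; (b) NO, τ_max = 473 MPa

N_a = Gd⁴/(8D³k) = (78.3×10³)(2.5⁴)/(8·19.0³·2.3) = 24.24 → N_a = 24
Actual rate k = Gd⁴/(8D³·24) = 2.3225 N/mm
Working load F = kδ = 2.3225·55 = 127.74 N
C = 19.0/2.5 = 7.6000; K_W = (4C−1)/(4C−4)+0.615/C = 1.1946
τ_max = K_W·8FD/(πd³) = 1.1946·395.55 = 472.5 MPa
τ_max > 389 MPa → exceeds allowable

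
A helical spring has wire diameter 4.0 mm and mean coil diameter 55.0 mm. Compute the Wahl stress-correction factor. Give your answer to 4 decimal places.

1.1036

C = D/d = 55.0/4.0 = 13.7500
K_W = (4C−1)/(4C−4) + 0.615/C = 54.000/51.000 + 0.0447 = 1.1036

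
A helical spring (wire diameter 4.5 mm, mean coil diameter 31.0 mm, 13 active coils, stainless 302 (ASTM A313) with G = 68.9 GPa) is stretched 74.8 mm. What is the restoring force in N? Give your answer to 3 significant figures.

682 N

k = Gd⁴/(8D³N_a) = (68.9×10³)(4.5⁴)/(8·31.0³·13) = 9.1191 N/mm
F = k·δ = 9.1191 × 74.8 = 682.11 N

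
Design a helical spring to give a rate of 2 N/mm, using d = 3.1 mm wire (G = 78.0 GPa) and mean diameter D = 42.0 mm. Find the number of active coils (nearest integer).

N_a = Gd⁴/(8D³k) = (78.0×10³ × 3.1⁴)/(8 × 42.0³ × 2)
    = 7.20346e+06 / 1.18541e+06 = 6.077 → 6 coils

6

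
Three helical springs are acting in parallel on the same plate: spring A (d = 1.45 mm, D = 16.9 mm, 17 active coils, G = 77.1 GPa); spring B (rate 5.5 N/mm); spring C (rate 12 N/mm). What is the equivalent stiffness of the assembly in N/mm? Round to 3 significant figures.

18.0 N/mm

k_A = Gd⁴/(8D³N_a) = (77.1×10³)(1.45⁴)/(8·16.9³·17) = 0.51919 N/mm
Parallel: k_eq = 0.51919 + 5.5 + 12 = 18.019 N/mm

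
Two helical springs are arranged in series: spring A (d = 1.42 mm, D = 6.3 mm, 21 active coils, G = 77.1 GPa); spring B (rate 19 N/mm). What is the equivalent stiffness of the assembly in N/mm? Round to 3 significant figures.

5.36 N/mm

k_A = Gd⁴/(8D³N_a) = (77.1×10³)(1.42⁴)/(8·6.3³·21) = 7.4624 N/mm
Series: 1/k_eq = 1/7.4624 + 1/19 = 0.18664; k_eq = 5.358 N/mm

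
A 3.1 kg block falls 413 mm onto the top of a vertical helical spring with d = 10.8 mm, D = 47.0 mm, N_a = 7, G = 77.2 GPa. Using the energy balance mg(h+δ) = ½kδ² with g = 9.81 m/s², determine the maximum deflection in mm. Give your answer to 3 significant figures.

k = Gd⁴/(8D³N_a) = (77.2×10³)(10.8⁴)/(8·47.0³·7) = 180.65 N/mm
W = mg = 3.1 × 9.81 = 30.411 N
½kδ² − Wδ − Wh = 0 → δ = (W + √(W² + 2kWh))/k
δ = (30.411 + √(924.83 + 4.53776e+06))/180.65 = (30.411 + 2130.4)/180.65 = 11.962 mm

12.0 mm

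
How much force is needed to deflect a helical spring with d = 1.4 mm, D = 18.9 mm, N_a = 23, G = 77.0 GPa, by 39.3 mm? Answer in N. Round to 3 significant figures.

k = Gd⁴/(8D³N_a) = (77.0×10³)(1.4⁴)/(8·18.9³·23) = 0.23812 N/mm
F = k·δ = 0.23812 × 39.3 = 9.3582 N

9.36 N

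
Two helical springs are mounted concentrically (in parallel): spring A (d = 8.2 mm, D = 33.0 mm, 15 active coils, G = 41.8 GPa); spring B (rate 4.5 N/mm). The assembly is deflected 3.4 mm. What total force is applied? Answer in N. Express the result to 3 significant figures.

164 N

k_A = Gd⁴/(8D³N_a) = (41.8×10³)(8.2⁴)/(8·33.0³·15) = 43.824 N/mm
Parallel: k_eq = 43.824 + 4.5 = 48.324 N/mm
F = k_eq·δ = 48.324·3.4 = 164.3 N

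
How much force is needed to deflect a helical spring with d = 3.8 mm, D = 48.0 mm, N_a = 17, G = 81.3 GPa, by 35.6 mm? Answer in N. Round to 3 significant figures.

k = Gd⁴/(8D³N_a) = (81.3×10³)(3.8⁴)/(8·48.0³·17) = 1.1271 N/mm
F = k·δ = 1.1271 × 35.6 = 40.125 N

40.1 N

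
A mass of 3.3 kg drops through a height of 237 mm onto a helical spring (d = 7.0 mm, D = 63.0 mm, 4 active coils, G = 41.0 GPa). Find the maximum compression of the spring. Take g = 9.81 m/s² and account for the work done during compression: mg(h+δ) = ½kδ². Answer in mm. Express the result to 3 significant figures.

k = Gd⁴/(8D³N_a) = (41.0×10³)(7.0⁴)/(8·63.0³·4) = 12.303 N/mm
W = mg = 3.3 × 9.81 = 32.373 N
½kδ² − Wδ − Wh = 0 → δ = (W + √(W² + 2kWh))/k
δ = (32.373 + √(1048 + 188784))/12.303 = (32.373 + 435.7)/12.303 = 38.046 mm

38.0 mm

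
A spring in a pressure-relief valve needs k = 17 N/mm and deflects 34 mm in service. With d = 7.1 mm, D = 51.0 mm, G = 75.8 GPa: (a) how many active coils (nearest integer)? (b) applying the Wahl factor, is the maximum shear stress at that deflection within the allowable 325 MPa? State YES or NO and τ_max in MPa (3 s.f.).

(a) 11 coils; (b) YES, τ_max = 246 MPa

N_a = Gd⁴/(8D³k) = (75.8×10³)(7.1⁴)/(8·51.0³·17) = 10.68 → N_a = 11
Actual rate k = Gd⁴/(8D³·11) = 16.501 N/mm
Working load F = kδ = 16.501·34 = 561.03 N
C = 51.0/7.1 = 7.1831; K_W = (4C−1)/(4C−4)+0.615/C = 1.2069
τ_max = K_W·8FD/(πd³) = 1.2069·203.57 = 245.7 MPa
τ_max ≤ 325 MPa → acceptable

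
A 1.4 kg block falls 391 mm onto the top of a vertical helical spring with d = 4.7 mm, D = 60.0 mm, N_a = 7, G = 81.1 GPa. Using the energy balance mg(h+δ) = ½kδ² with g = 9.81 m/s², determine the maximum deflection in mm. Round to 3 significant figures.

k = Gd⁴/(8D³N_a) = (81.1×10³)(4.7⁴)/(8·60.0³·7) = 3.2717 N/mm
W = mg = 1.4 × 9.81 = 13.734 N
½kδ² − Wδ − Wh = 0 → δ = (W + √(W² + 2kWh))/k
δ = (13.734 + √(188.62 + 35137.8))/3.2717 = (13.734 + 187.95)/3.2717 = 61.646 mm

61.6 mm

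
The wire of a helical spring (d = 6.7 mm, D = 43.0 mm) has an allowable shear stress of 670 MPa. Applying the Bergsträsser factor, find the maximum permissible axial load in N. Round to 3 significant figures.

1510 N

C = D/d = 43.0/6.7 = 6.4179
K_B = (4C+2)/(4C−3) = 27.672/22.672 = 1.2205
τ_max = K·8FD/(πd³) → F_max = τ_allow·πd³/(8DK)
F_max = 670·π·6.7³/(8·43.0·1.2205) = 6.3307e+05/419.87 = 1507.8 N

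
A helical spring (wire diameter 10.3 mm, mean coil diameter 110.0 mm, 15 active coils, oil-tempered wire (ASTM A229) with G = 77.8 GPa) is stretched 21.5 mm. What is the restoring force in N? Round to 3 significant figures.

118 N

k = Gd⁴/(8D³N_a) = (77.8×10³)(10.3⁴)/(8·110.0³·15) = 5.4824 N/mm
F = k·δ = 5.4824 × 21.5 = 117.87 N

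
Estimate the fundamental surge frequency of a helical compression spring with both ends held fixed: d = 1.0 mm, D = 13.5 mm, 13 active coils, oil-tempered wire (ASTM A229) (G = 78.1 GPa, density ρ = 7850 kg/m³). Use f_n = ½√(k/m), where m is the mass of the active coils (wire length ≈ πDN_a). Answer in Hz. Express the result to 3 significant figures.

150 Hz

k = Gd⁴/(8D³N_a) = (78.1×10³)(1.0⁴)/(8·13.5³·13) = 0.30522 N/mm = 305.22 N/m
Wire length L = πDN_a = π·13.5·13 = 551.35 mm
m = ρ·(πd²/4)·L = 7850 × 0.7854×10⁻⁶ m² × 0.55135 m = 0.0033993 kg
f_n = ½√(k/m) = 0.5·√(305.22/0.0033993) = 0.5·√(89790) = 149.83 Hz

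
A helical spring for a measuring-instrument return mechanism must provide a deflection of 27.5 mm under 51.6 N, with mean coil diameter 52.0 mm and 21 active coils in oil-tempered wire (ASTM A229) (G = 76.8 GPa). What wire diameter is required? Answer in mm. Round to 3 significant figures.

Required rate k = F/δ = 51.6/27.5 = 1.8764 N/mm
d = (8D³N_a·k / G)^(1/4) = (8·52.0³·21·1.8764 / (76.8×10³))^0.25
  = (577.13)^0.25 = 4.9014 mm

4.90 mm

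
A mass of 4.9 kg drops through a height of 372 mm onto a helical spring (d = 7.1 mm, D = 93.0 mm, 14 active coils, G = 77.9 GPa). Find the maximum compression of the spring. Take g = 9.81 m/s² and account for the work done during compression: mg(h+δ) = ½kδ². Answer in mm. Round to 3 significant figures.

151 mm

k = Gd⁴/(8D³N_a) = (77.9×10³)(7.1⁴)/(8·93.0³·14) = 2.1974 N/mm
W = mg = 4.9 × 9.81 = 48.069 N
½kδ² − Wδ − Wh = 0 → δ = (W + √(W² + 2kWh))/k
δ = (48.069 + √(2310.6 + 78585.4))/2.1974 = (48.069 + 284.42)/2.1974 = 151.31 mm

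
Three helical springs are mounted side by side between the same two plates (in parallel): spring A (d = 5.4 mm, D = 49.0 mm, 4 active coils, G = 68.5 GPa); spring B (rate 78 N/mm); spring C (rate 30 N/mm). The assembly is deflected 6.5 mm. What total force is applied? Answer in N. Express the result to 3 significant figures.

k_A = Gd⁴/(8D³N_a) = (68.5×10³)(5.4⁴)/(8·49.0³·4) = 15.471 N/mm
Parallel: k_eq = 15.471 + 78 + 30 = 123.47 N/mm
F = k_eq·δ = 123.47·6.5 = 802.56 N

803 N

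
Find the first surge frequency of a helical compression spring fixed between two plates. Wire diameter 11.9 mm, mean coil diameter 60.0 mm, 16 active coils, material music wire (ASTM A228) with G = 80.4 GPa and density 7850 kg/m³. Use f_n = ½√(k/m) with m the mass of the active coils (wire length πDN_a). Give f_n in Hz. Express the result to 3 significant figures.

74.4 Hz

k = Gd⁴/(8D³N_a) = (80.4×10³)(11.9⁴)/(8·60.0³·16) = 58.315 N/mm = 58315 N/m
Wire length L = πDN_a = π·60.0·16 = 3015.9 mm
m = ρ·(πd²/4)·L = 7850 × 111.22×10⁻⁶ m² × 3.0159 m = 2.6331 kg
f_n = ½√(k/m) = 0.5·√(58315/2.6331) = 0.5·√(22147) = 74.409 Hz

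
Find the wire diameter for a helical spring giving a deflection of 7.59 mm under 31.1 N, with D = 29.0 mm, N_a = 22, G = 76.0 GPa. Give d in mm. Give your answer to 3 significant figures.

Required rate k = F/δ = 31.1/7.59 = 4.0975 N/mm
d = (8D³N_a·k / G)^(1/4) = (8·29.0³·22·4.0975 / (76.0×10³))^0.25
  = (231.43)^0.25 = 3.9003 mm

3.90 mm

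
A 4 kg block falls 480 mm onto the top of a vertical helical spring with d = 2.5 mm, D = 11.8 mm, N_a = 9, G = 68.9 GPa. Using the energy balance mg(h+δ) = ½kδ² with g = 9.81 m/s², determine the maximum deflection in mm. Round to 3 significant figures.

42.5 mm

k = Gd⁴/(8D³N_a) = (68.9×10³)(2.5⁴)/(8·11.8³·9) = 22.751 N/mm
W = mg = 4 × 9.81 = 39.24 N
½kδ² − Wδ − Wh = 0 → δ = (W + √(W² + 2kWh))/k
δ = (39.24 + √(1539.8 + 857040))/22.751 = (39.24 + 926.6)/22.751 = 42.452 mm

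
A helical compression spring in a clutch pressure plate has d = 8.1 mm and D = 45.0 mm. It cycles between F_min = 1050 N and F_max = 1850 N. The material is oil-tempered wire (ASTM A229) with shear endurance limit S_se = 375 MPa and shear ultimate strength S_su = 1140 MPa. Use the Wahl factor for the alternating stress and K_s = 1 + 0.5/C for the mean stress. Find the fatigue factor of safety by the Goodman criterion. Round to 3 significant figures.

C = D/d = 45.0/8.1 = 5.5556; K_W = (4C−1)/(4C−4)+0.615/C = 1.2753; K_s = 1+0.5/C = 1.0900
F_a = (F_max−F_min)/2 = 400 N; F_m = (F_max+F_min)/2 = 1450 N
τ_a = K_W·8F_aD/(πd³) = 1.2753 × 86.25 = 110 MPa
τ_m = K_s·8F_mD/(πd³) = 1.0900 × 312.66 = 340.79 MPa
Goodman: 1/n_f = τ_a/S_se + τ_m/S_su = 110/375 + 340.79/1140 = 0.29333 + 0.29894 = 0.59227
n_f = 1/0.59227 = 1.688

1.69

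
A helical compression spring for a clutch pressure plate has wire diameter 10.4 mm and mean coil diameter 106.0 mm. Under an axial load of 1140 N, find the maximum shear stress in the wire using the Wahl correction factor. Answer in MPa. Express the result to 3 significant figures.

Spring index C = D/d = 106.0/10.4 = 10.1923
K_W = (4C−1)/(4C−4) + 0.615/C = 39.769/36.769 + 0.0603 = 1.1419
τ₀ = 8FD/(πd³) = 8·1140·106.0/(π·10.4³) = 966720/3533.9 = 273.56 MPa
τ_max = K·τ₀ = 1.1419 × 273.56 = 312.38 MPa

312 MPa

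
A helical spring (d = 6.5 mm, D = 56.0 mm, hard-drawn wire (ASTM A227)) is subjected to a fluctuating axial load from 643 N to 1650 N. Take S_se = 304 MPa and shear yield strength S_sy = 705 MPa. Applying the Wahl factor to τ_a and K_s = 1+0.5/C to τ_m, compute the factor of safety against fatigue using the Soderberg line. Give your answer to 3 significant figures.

C = D/d = 56.0/6.5 = 8.6154; K_W = (4C−1)/(4C−4)+0.615/C = 1.1699; K_s = 1+0.5/C = 1.0580
F_a = (F_max−F_min)/2 = 503.5 N; F_m = (F_max+F_min)/2 = 1146.5 N
τ_a = K_W·8F_aD/(πd³) = 1.1699 × 261.45 = 305.86 MPa
τ_m = K_s·8F_mD/(πd³) = 1.0580 × 595.34 = 629.89 MPa
Soderberg: 1/n_f = τ_a/S_se + τ_m/S_sy = 305.86/304 + 629.89/705 = 1.00612 + 0.89346 = 1.8996
n_f = 1/1.8996 = 0.5264

0.526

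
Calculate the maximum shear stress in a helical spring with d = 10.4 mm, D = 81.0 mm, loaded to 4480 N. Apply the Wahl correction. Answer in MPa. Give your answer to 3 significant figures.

977 MPa

Spring index C = D/d = 81.0/10.4 = 7.7885
K_W = (4C−1)/(4C−4) + 0.615/C = 30.154/27.154 + 0.0790 = 1.1894
τ₀ = 8FD/(πd³) = 8·4480·81.0/(π·10.4³) = 2.90304e+06/3533.9 = 821.49 MPa
τ_max = K·τ₀ = 1.1894 × 821.49 = 977.12 MPa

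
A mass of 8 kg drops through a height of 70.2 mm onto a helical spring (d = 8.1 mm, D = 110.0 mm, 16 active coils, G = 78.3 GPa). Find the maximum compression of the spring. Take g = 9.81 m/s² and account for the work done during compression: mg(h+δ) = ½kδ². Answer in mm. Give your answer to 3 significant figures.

k = Gd⁴/(8D³N_a) = (78.3×10³)(8.1⁴)/(8·110.0³·16) = 1.9784 N/mm
W = mg = 8 × 9.81 = 78.48 N
½kδ² − Wδ − Wh = 0 → δ = (W + √(W² + 2kWh))/k
δ = (78.48 + √(6159.1 + 21799.2))/1.9784 = (78.48 + 167.21)/1.9784 = 124.18 mm

124 mm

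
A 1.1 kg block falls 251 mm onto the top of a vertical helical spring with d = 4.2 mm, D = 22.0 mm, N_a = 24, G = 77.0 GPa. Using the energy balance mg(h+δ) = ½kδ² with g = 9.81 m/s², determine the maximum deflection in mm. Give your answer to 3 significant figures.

22.4 mm

k = Gd⁴/(8D³N_a) = (77.0×10³)(4.2⁴)/(8·22.0³·24) = 11.72 N/mm
W = mg = 1.1 × 9.81 = 10.791 N
½kδ² − Wδ − Wh = 0 → δ = (W + √(W² + 2kWh))/k
δ = (10.791 + √(116.45 + 63486.9))/11.72 = (10.791 + 252.2)/11.72 = 22.44 mm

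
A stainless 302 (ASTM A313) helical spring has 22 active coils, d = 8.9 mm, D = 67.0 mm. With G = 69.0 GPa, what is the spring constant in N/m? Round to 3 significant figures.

k = Gd⁴/(8D³N_a) = (69.0×10³ × 8.9⁴) / (8 × 67.0³ × 22)
  = 4.32921e+08 / 5.29343e+07 = 8.1785 N/mm = 8178.5 N/m

8180 N/m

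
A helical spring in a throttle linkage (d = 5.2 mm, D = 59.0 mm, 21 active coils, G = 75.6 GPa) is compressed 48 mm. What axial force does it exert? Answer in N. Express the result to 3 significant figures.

76.9 N

k = Gd⁴/(8D³N_a) = (75.6×10³)(5.2⁴)/(8·59.0³·21) = 1.602 N/mm
F = k·δ = 1.602 × 48 = 76.897 N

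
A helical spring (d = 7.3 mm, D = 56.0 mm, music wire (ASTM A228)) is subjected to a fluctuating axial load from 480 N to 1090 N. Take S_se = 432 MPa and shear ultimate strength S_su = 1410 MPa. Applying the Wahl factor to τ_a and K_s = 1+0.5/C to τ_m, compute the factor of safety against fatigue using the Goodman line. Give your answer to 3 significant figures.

C = D/d = 56.0/7.3 = 7.6712; K_W = (4C−1)/(4C−4)+0.615/C = 1.1926; K_s = 1+0.5/C = 1.0652
F_a = (F_max−F_min)/2 = 305 N; F_m = (F_max+F_min)/2 = 785 N
τ_a = K_W·8F_aD/(πd³) = 1.1926 × 111.8 = 133.34 MPa
τ_m = K_s·8F_mD/(πd³) = 1.0652 × 287.76 = 306.51 MPa
Goodman: 1/n_f = τ_a/S_se + τ_m/S_su = 133.34/432 + 306.51/1410 = 0.30865 + 0.21739 = 0.52604
n_f = 1/0.52604 = 1.901

1.90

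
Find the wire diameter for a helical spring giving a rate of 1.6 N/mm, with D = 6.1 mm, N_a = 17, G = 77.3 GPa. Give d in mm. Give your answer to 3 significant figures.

0.894 mm

d = (8D³N_a·k / G)^(1/4) = (8·6.1³·17·1.6 / (77.3×10³))^0.25
  = (0.63895)^0.25 = 0.8941 mm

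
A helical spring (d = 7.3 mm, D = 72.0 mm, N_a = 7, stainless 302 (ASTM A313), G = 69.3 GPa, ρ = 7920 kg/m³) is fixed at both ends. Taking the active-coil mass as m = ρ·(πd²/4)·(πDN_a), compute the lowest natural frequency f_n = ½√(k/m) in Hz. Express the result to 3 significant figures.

k = Gd⁴/(8D³N_a) = (69.3×10³)(7.3⁴)/(8·72.0³·7) = 9.4154 N/mm = 9415.4 N/m
Wire length L = πDN_a = π·72.0·7 = 1583.4 mm
m = ρ·(πd²/4)·L = 7920 × 41.854×10⁻⁶ m² × 1.5834 m = 0.52486 kg
f_n = ½√(k/m) = 0.5·√(9415.4/0.52486) = 0.5·√(17939) = 66.968 Hz

67.0 Hz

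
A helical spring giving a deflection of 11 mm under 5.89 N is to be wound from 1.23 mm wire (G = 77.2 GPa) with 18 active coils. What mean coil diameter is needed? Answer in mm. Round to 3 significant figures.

13.2 mm

Required rate k = F/δ = 5.89/11 = 0.53545 N/mm
D = (Gd⁴/(8N_a·k))^(1/3) = (77.2×10³·1.23⁴/(8·18·0.53545))^(1/3)
  = (2291.67)^(1/3) = 13.1841 mm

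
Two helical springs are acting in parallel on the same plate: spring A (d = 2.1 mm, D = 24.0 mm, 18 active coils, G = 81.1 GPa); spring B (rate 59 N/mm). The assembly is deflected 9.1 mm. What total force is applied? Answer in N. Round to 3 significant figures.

544 N

k_A = Gd⁴/(8D³N_a) = (81.1×10³)(2.1⁴)/(8·24.0³·18) = 0.79232 N/mm
Parallel: k_eq = 0.79232 + 59 = 59.792 N/mm
F = k_eq·δ = 59.792·9.1 = 544.11 N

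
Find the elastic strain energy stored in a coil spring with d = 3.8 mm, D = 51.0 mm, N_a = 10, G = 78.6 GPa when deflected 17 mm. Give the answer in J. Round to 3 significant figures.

0.223 J

k = Gd⁴/(8D³N_a) = (78.6×10³)(3.8⁴)/(8·51.0³·10) = 1.5444 N/mm
U = ½kδ² = 0.5 × 1.5444 × 17² = 223.16 N·mm = 0.22316 J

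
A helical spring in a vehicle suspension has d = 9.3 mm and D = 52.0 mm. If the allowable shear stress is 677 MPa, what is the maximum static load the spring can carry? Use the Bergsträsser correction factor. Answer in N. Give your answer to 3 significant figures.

C = D/d = 52.0/9.3 = 5.5914
K_B = (4C+2)/(4C−3) = 24.366/19.366 = 1.2582
τ_max = K·8FD/(πd³) → F_max = τ_allow·πd³/(8DK)
F_max = 677·π·9.3³/(8·52.0·1.2582) = 1.7108e+06/523.41 = 3268.5 N

3270 N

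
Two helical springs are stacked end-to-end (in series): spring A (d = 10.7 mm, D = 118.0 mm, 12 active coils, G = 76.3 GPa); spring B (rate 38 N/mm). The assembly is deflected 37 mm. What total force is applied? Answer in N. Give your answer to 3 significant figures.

201 N

k_A = Gd⁴/(8D³N_a) = (76.3×10³)(10.7⁴)/(8·118.0³·12) = 6.3408 N/mm
Series: 1/k_eq = 1/6.3408 + 1/38 = 0.18403; k_eq = 5.434 N/mm
F = k_eq·δ = 5.434·37 = 201.06 N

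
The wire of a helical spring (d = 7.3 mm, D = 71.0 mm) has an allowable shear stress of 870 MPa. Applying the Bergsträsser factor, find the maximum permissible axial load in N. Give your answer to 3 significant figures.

1640 N

C = D/d = 71.0/7.3 = 9.7260
K_B = (4C+2)/(4C−3) = 40.904/35.904 = 1.1393
τ_max = K·8FD/(πd³) → F_max = τ_allow·πd³/(8DK)
F_max = 870·π·7.3³/(8·71.0·1.1393) = 1.0633e+06/647.1 = 1643.1 N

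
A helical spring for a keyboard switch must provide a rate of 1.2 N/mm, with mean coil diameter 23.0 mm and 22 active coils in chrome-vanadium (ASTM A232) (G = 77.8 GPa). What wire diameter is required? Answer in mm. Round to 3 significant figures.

d = (8D³N_a·k / G)^(1/4) = (8·23.0³·22·1.2 / (77.8×10³))^0.25
  = (33.029)^0.25 = 2.3973 mm

2.40 mm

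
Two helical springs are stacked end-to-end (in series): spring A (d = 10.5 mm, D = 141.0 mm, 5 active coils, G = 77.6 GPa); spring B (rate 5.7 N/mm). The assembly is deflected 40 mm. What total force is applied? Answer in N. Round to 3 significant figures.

k_A = Gd⁴/(8D³N_a) = (77.6×10³)(10.5⁴)/(8·141.0³·5) = 8.412 N/mm
Series: 1/k_eq = 1/8.412 + 1/5.7 = 0.29432; k_eq = 3.3977 N/mm
F = k_eq·δ = 3.3977·40 = 135.91 N

136 N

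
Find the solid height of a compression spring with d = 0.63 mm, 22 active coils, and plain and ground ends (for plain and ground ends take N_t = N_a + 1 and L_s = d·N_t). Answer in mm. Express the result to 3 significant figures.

14.5 mm

plain and ground ends: N_t = N_a + 1 = 22 + 1 = 23
L_s = d·N_t = 0.63 × 23 = 14.49 mm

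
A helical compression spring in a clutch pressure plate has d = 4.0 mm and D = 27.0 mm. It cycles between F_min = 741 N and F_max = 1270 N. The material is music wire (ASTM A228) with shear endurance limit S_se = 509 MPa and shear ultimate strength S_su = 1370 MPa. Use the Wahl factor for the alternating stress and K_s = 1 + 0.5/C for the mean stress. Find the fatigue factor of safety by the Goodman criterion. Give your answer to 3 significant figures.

C = D/d = 27.0/4.0 = 6.7500; K_W = (4C−1)/(4C−4)+0.615/C = 1.2215; K_s = 1+0.5/C = 1.0741
F_a = (F_max−F_min)/2 = 264.5 N; F_m = (F_max+F_min)/2 = 1005.5 N
τ_a = K_W·8F_aD/(πd³) = 1.2215 × 284.15 = 347.1 MPa
τ_m = K_s·8F_mD/(πd³) = 1.0741 × 1080.2 = 1160.2 MPa
Goodman: 1/n_f = τ_a/S_se + τ_m/S_su = 347.1/509 + 1160.2/1370 = 0.68193 + 0.84688 = 1.5288
n_f = 1/1.5288 = 0.6541

0.654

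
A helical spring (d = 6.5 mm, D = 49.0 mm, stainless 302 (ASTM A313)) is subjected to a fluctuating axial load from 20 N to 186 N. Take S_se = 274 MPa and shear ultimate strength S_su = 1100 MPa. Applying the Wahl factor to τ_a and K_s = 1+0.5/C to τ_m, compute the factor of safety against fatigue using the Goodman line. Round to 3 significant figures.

4.76

C = D/d = 49.0/6.5 = 7.5385; K_W = (4C−1)/(4C−4)+0.615/C = 1.1963; K_s = 1+0.5/C = 1.0663
F_a = (F_max−F_min)/2 = 83 N; F_m = (F_max+F_min)/2 = 103 N
τ_a = K_W·8F_aD/(πd³) = 1.1963 × 37.712 = 45.114 MPa
τ_m = K_s·8F_mD/(πd³) = 1.0663 × 46.799 = 49.903 MPa
Goodman: 1/n_f = τ_a/S_se + τ_m/S_su = 45.114/274 + 49.903/1100 = 0.16465 + 0.04537 = 0.21002
n_f = 1/0.21002 = 4.762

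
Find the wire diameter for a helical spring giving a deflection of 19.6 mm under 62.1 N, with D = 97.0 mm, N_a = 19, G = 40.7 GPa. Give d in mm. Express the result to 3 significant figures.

Required rate k = F/δ = 62.1/19.6 = 3.1684 N/mm
d = (8D³N_a·k / G)^(1/4) = (8·97.0³·19·3.1684 / (40.7×10³))^0.25
  = (10799)^0.25 = 10.1941 mm

10.2 mm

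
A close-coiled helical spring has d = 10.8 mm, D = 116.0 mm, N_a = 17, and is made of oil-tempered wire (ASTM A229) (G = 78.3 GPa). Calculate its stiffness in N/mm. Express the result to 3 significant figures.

k = Gd⁴/(8D³N_a) = (78.3×10³ × 10.8⁴) / (8 × 116.0³ × 17)
  = 1.06526e+09 / 2.12282e+08 = 5.0182 N/mm

5.02 N/mm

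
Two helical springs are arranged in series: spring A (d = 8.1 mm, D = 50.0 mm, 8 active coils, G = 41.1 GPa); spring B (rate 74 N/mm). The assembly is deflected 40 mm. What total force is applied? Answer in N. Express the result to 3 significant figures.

681 N

k_A = Gd⁴/(8D³N_a) = (41.1×10³)(8.1⁴)/(8·50.0³·8) = 22.115 N/mm
Series: 1/k_eq = 1/22.115 + 1/74 = 0.058731; k_eq = 17.027 N/mm
F = k_eq·δ = 17.027·40 = 681.07 N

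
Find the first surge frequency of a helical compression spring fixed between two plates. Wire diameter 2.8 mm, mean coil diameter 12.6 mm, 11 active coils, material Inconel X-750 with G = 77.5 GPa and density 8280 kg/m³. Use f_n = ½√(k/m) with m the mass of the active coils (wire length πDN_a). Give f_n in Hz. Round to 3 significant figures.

k = Gd⁴/(8D³N_a) = (77.5×10³)(2.8⁴)/(8·12.6³·11) = 27.061 N/mm = 27061 N/m
Wire length L = πDN_a = π·12.6·11 = 435.42 mm
m = ρ·(πd²/4)·L = 8280 × 6.1575×10⁻⁶ m² × 0.43542 m = 0.0222 kg
f_n = ½√(k/m) = 0.5·√(27061/0.0222) = 0.5·√(1.219e+06) = 552.03 Hz

552 Hz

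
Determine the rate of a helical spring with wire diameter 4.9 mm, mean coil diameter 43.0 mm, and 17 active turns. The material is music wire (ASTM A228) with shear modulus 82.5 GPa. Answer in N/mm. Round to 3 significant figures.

4.40 N/mm

k = Gd⁴/(8D³N_a) = (82.5×10³ × 4.9⁴) / (8 × 43.0³ × 17)
  = 4.75596e+07 / 1.0813e+07 = 4.3984 N/mm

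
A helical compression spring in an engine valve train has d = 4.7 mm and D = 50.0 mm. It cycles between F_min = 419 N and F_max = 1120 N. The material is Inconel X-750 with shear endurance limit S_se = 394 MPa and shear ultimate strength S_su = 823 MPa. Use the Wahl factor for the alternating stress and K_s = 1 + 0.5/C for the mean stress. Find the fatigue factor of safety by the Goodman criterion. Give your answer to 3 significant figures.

0.410

C = D/d = 50.0/4.7 = 10.6383; K_W = (4C−1)/(4C−4)+0.615/C = 1.1356; K_s = 1+0.5/C = 1.0470
F_a = (F_max−F_min)/2 = 350.5 N; F_m = (F_max+F_min)/2 = 769.5 N
τ_a = K_W·8F_aD/(πd³) = 1.1356 × 429.84 = 488.13 MPa
τ_m = K_s·8F_mD/(πd³) = 1.0470 × 943.68 = 988.03 MPa
Goodman: 1/n_f = τ_a/S_se + τ_m/S_su = 488.13/394 + 988.03/823 = 1.23892 + 1.20053 = 2.4394
n_f = 1/2.4394 = 0.4099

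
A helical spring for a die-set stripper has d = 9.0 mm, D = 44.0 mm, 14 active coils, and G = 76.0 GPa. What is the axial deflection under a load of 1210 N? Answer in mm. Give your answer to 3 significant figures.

23.2 mm

k = Gd⁴/(8D³N_a) = (76.0×10³)(9.0⁴)/(8·44.0³·14) = 52.265 N/mm
δ = F/k = 1210 / 52.265 = 23.151 mm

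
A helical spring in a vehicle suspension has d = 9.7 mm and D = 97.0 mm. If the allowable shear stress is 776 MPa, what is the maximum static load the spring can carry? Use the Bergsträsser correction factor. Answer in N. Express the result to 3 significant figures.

2530 N

C = D/d = 97.0/9.7 = 10.0000
K_B = (4C+2)/(4C−3) = 42.000/37.000 = 1.1351
τ_max = K·8FD/(πd³) → F_max = τ_allow·πd³/(8DK)
F_max = 776·π·9.7³/(8·97.0·1.1351) = 2.225e+06/880.86 = 2525.9 N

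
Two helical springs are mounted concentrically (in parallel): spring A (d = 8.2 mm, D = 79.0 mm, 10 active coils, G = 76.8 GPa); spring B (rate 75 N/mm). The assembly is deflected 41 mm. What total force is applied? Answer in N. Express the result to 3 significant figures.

k_A = Gd⁴/(8D³N_a) = (76.8×10³)(8.2⁴)/(8·79.0³·10) = 8.8033 N/mm
Parallel: k_eq = 8.8033 + 75 = 83.803 N/mm
F = k_eq·δ = 83.803·41 = 3435.9 N

3440 N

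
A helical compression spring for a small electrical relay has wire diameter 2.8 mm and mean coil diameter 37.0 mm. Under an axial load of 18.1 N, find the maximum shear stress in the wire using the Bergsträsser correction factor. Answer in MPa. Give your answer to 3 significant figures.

Spring index C = D/d = 37.0/2.8 = 13.2143
K_B = (4C+2)/(4C−3) = 54.857/49.857 = 1.1003
τ₀ = 8FD/(πd³) = 8·18.1·37.0/(π·2.8³) = 5357.6/68.964 = 77.687 MPa
τ_max = K·τ₀ = 1.1003 × 77.687 = 85.478 MPa

85.5 MPa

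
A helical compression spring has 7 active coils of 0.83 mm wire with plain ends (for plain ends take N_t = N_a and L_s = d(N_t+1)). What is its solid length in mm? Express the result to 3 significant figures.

plain ends: N_t = N_a = 7
L_s = d·(N_t+1) = 0.83 × 8 = 6.64 mm

6.64 mm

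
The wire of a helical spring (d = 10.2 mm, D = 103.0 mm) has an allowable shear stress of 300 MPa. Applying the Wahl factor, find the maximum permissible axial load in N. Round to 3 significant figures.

1060 N

C = D/d = 103.0/10.2 = 10.0980
K_W = (4C−1)/(4C−4) + 0.615/C = 39.392/36.392 + 0.0609 = 1.1433
τ_max = K·8FD/(πd³) → F_max = τ_allow·πd³/(8DK)
F_max = 300·π·10.2³/(8·103.0·1.1433) = 1.0002e+06/942.11 = 1061.6 N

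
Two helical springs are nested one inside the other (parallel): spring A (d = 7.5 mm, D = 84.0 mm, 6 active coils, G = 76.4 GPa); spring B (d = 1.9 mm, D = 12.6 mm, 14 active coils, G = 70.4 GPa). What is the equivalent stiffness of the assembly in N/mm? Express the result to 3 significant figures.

k_A = Gd⁴/(8D³N_a) = (76.4×10³)(7.5⁴)/(8·84.0³·6) = 8.4969 N/mm
k_B = Gd⁴/(8D³N_a) = (70.4×10³)(1.9⁴)/(8·12.6³·14) = 4.095 N/mm
Parallel: k_eq = 8.4969 + 4.095 = 12.592 N/mm

12.6 N/mm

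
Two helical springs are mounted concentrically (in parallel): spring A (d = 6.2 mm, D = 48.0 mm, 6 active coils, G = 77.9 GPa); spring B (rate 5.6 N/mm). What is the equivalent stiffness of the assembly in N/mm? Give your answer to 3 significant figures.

k_A = Gd⁴/(8D³N_a) = (77.9×10³)(6.2⁴)/(8·48.0³·6) = 21.684 N/mm
Parallel: k_eq = 21.684 + 5.6 = 27.284 N/mm

27.3 N/mm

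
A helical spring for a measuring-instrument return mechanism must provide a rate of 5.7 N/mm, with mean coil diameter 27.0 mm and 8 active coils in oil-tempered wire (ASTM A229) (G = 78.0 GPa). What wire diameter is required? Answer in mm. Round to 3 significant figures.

3.10 mm

d = (8D³N_a·k / G)^(1/4) = (8·27.0³·8·5.7 / (78.0×10³))^0.25
  = (92.056)^0.25 = 3.0975 mm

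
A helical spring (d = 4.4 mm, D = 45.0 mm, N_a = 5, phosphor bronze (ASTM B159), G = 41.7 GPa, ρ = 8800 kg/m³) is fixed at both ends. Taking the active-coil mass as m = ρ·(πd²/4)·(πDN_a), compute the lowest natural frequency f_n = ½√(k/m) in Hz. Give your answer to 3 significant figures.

106 Hz

k = Gd⁴/(8D³N_a) = (41.7×10³)(4.4⁴)/(8·45.0³·5) = 4.2879 N/mm = 4287.9 N/m
Wire length L = πDN_a = π·45.0·5 = 706.86 mm
m = ρ·(πd²/4)·L = 8800 × 15.205×10⁻⁶ m² × 0.70686 m = 0.094582 kg
f_n = ½√(k/m) = 0.5·√(4287.9/0.094582) = 0.5·√(45336) = 106.46 Hz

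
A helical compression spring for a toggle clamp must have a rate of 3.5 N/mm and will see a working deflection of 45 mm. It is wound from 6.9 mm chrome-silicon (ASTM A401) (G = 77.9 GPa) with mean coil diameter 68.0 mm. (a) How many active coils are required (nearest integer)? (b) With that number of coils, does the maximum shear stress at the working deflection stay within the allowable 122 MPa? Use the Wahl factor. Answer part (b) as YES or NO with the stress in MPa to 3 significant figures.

(a) 20 coils; (b) YES, τ_max = 95.5 MPa

N_a = Gd⁴/(8D³k) = (77.9×10³)(6.9⁴)/(8·68.0³·3.5) = 20.06 → N_a = 20
Actual rate k = Gd⁴/(8D³·20) = 3.5098 N/mm
Working load F = kδ = 3.5098·45 = 157.94 N
C = 68.0/6.9 = 9.8551; K_W = (4C−1)/(4C−4)+0.615/C = 1.1471
τ_max = K_W·8FD/(πd³) = 1.1471·83.253 = 95.5 MPa
τ_max ≤ 122 MPa → acceptable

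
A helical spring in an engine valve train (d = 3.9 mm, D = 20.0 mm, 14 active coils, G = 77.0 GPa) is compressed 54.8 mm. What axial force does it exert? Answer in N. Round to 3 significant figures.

1090 N

k = Gd⁴/(8D³N_a) = (77.0×10³)(3.9⁴)/(8·20.0³·14) = 19.881 N/mm
F = k·δ = 19.881 × 54.8 = 1089.5 N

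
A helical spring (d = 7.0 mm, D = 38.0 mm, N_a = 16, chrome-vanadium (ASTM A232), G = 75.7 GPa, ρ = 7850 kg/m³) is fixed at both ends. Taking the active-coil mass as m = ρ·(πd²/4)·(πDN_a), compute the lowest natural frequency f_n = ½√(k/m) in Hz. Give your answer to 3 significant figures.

k = Gd⁴/(8D³N_a) = (75.7×10³)(7.0⁴)/(8·38.0³·16) = 25.878 N/mm = 25878 N/m
Wire length L = πDN_a = π·38.0·16 = 1910.1 mm
m = ρ·(πd²/4)·L = 7850 × 38.485×10⁻⁶ m² × 1.9101 m = 0.57704 kg
f_n = ½√(k/m) = 0.5·√(25878/0.57704) = 0.5·√(44845) = 105.88 Hz

106 Hz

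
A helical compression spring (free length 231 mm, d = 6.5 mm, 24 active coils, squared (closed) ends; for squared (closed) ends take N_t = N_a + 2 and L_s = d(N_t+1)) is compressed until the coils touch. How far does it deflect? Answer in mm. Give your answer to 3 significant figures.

N_t = 26; L_s = 6.5·27 = 175.5 mm
δ_solid = L₀ − L_s = 231 − 175.5 = 55.5 mm

55.5 mm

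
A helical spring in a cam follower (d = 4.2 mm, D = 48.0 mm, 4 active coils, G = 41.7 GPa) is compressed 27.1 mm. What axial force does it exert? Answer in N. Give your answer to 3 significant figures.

99.4 N

k = Gd⁴/(8D³N_a) = (41.7×10³)(4.2⁴)/(8·48.0³·4) = 3.6666 N/mm
F = k·δ = 3.6666 × 27.1 = 99.364 N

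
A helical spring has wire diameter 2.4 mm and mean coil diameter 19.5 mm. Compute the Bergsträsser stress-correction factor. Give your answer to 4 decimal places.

C = D/d = 19.5/2.4 = 8.1250
K_B = (4C+2)/(4C−3) = 34.500/29.500 = 1.1695

1.1695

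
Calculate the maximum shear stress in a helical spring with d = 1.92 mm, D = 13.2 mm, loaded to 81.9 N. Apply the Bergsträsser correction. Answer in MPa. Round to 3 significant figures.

468 MPa

Spring index C = D/d = 13.2/1.92 = 6.8750
K_B = (4C+2)/(4C−3) = 29.500/24.500 = 1.2041
τ₀ = 8FD/(πd³) = 8·81.9·13.2/(π·1.92³) = 8648.64/22.236 = 388.95 MPa
τ_max = K·τ₀ = 1.2041 × 388.95 = 468.33 MPa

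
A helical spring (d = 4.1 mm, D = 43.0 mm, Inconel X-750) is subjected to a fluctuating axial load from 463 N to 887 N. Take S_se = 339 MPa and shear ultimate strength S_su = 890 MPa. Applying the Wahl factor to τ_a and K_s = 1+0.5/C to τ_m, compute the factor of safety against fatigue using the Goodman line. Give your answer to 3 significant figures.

0.418

C = D/d = 43.0/4.1 = 10.4878; K_W = (4C−1)/(4C−4)+0.615/C = 1.1377; K_s = 1+0.5/C = 1.0477
F_a = (F_max−F_min)/2 = 212 N; F_m = (F_max+F_min)/2 = 675 N
τ_a = K_W·8F_aD/(πd³) = 1.1377 × 336.82 = 383.19 MPa
τ_m = K_s·8F_mD/(πd³) = 1.0477 × 1072.4 = 1123.5 MPa
Goodman: 1/n_f = τ_a/S_se + τ_m/S_su = 383.19/339 + 1123.5/890 = 1.13036 + 1.26240 = 2.3928
n_f = 1/2.3928 = 0.4179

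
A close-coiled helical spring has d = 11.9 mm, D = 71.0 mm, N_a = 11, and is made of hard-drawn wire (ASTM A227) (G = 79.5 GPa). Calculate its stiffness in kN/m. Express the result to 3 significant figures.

k = Gd⁴/(8D³N_a) = (79.5×10³ × 11.9⁴) / (8 × 71.0³ × 11)
  = 1.59424e+09 / 3.14962e+07 = 50.617 N/mm

50.6 kN/m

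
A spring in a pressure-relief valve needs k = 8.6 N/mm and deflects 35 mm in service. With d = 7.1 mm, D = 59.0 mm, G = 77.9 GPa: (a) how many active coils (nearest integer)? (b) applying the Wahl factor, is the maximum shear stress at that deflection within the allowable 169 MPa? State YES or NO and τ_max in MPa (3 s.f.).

(a) 14 coils; (b) YES, τ_max = 149 MPa

N_a = Gd⁴/(8D³k) = (77.9×10³)(7.1⁴)/(8·59.0³·8.6) = 14.01 → N_a = 14
Actual rate k = Gd⁴/(8D³·14) = 8.6059 N/mm
Working load F = kδ = 8.6059·35 = 301.21 N
C = 59.0/7.1 = 8.3099; K_W = (4C−1)/(4C−4)+0.615/C = 1.1766
τ_max = K_W·8FD/(πd³) = 1.1766·126.44 = 148.77 MPa
τ_max ≤ 169 MPa → acceptable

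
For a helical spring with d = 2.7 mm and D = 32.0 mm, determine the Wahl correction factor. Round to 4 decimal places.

1.1210

C = D/d = 32.0/2.7 = 11.8519
K_W = (4C−1)/(4C−4) + 0.615/C = 46.407/43.407 + 0.0519 = 1.1210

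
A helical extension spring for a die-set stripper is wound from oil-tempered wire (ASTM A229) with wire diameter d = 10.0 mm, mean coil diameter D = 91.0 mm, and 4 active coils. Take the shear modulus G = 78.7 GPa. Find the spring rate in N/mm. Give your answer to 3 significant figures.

32.6 N/mm

k = Gd⁴/(8D³N_a) = (78.7×10³ × 10.0⁴) / (8 × 91.0³ × 4)
  = 7.87e+08 / 2.41143e+07 = 32.636 N/mm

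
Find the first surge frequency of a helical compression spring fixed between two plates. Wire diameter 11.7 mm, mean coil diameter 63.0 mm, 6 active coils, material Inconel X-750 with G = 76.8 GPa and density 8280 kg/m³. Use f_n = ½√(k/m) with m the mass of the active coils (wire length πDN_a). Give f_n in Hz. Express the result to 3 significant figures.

168 Hz

k = Gd⁴/(8D³N_a) = (76.8×10³)(11.7⁴)/(8·63.0³·6) = 119.91 N/mm = 1.1991e+05 N/m
Wire length L = πDN_a = π·63.0·6 = 1187.5 mm
m = ρ·(πd²/4)·L = 8280 × 107.51×10⁻⁶ m² × 1.1875 m = 1.0571 kg
f_n = ½√(k/m) = 0.5·√(1.1991e+05/1.0571) = 0.5·√(1.1342e+05) = 168.39 Hz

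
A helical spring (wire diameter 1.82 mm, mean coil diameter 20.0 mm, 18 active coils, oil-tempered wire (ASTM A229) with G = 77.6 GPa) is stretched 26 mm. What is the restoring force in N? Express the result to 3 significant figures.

19.2 N

k = Gd⁴/(8D³N_a) = (77.6×10³)(1.82⁴)/(8·20.0³·18) = 0.73909 N/mm
F = k·δ = 0.73909 × 26 = 19.216 N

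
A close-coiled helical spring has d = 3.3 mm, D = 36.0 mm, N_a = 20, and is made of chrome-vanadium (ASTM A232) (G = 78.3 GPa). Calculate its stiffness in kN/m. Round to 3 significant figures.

1.24 kN/m

k = Gd⁴/(8D³N_a) = (78.3×10³ × 3.3⁴) / (8 × 36.0³ × 20)
  = 9.28576e+06 / 7.46496e+06 = 1.2439 N/mm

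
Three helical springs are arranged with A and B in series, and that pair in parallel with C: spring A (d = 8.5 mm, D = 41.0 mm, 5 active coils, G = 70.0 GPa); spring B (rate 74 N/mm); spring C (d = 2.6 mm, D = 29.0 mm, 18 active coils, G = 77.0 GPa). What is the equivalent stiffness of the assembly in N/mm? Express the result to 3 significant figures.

48.5 N/mm

k_A = Gd⁴/(8D³N_a) = (70.0×10³)(8.5⁴)/(8·41.0³·5) = 132.54 N/mm
k_C = Gd⁴/(8D³N_a) = (77.0×10³)(2.6⁴)/(8·29.0³·18) = 1.0019 N/mm
Springs A,B series: k_AB = 1/(1/132.54+1/74) = 47.488 N/mm; parallel with C: k_eq = 47.488+1.0019 = 48.489 N/mm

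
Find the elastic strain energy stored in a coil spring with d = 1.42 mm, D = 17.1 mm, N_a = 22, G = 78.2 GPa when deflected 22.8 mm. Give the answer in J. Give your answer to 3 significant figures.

0.0939 J

k = Gd⁴/(8D³N_a) = (78.2×10³)(1.42⁴)/(8·17.1³·22) = 0.36129 N/mm
U = ½kδ² = 0.5 × 0.36129 × 22.8² = 93.907 N·mm = 0.093907 J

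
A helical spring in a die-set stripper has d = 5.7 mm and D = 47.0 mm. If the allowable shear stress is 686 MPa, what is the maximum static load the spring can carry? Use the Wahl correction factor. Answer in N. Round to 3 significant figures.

C = D/d = 47.0/5.7 = 8.2456
K_W = (4C−1)/(4C−4) + 0.615/C = 31.982/28.982 + 0.0746 = 1.1781
τ_max = K·8FD/(πd³) → F_max = τ_allow·πd³/(8DK)
F_max = 686·π·5.7³/(8·47.0·1.1781) = 3.9912e+05/442.96 = 901.01 N

901 N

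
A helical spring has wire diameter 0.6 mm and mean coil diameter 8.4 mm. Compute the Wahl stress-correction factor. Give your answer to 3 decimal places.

1.102

C = D/d = 8.4/0.6 = 14.0000
K_W = (4C−1)/(4C−4) + 0.615/C = 55.000/52.000 + 0.0439 = 1.1016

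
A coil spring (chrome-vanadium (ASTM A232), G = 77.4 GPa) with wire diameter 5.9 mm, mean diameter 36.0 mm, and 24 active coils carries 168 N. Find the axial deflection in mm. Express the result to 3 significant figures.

k = Gd⁴/(8D³N_a) = (77.4×10³)(5.9⁴)/(8·36.0³·24) = 10.47 N/mm
δ = F/k = 168 / 10.47 = 16.046 mm

16.0 mm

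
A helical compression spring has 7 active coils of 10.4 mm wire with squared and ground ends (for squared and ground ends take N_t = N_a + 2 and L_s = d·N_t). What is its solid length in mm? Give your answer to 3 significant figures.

squared and ground ends: N_t = N_a + 2 = 7 + 2 = 9
L_s = d·N_t = 10.4 × 9 = 93.6 mm

93.6 mm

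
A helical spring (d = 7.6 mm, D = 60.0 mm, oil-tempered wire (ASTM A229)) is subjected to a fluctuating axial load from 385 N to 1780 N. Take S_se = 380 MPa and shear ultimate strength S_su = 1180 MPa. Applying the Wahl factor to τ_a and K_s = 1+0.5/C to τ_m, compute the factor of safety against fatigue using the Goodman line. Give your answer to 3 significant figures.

0.911

C = D/d = 60.0/7.6 = 7.8947; K_W = (4C−1)/(4C−4)+0.615/C = 1.1867; K_s = 1+0.5/C = 1.0633
F_a = (F_max−F_min)/2 = 697.5 N; F_m = (F_max+F_min)/2 = 1082.5 N
τ_a = K_W·8F_aD/(πd³) = 1.1867 × 242.77 = 288.09 MPa
τ_m = K_s·8F_mD/(πd³) = 1.0633 × 376.77 = 400.63 MPa
Goodman: 1/n_f = τ_a/S_se + τ_m/S_su = 288.09/380 + 400.63/1180 = 0.75813 + 0.33952 = 1.0977
n_f = 1/1.0977 = 0.911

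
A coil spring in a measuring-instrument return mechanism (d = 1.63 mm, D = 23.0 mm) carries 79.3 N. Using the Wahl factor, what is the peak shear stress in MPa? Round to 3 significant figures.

1180 MPa

Spring index C = D/d = 23.0/1.63 = 14.1104
K_W = (4C−1)/(4C−4) + 0.615/C = 55.442/52.442 + 0.0436 = 1.1008
τ₀ = 8FD/(πd³) = 8·79.3·23.0/(π·1.63³) = 14591.2/13.605 = 1072.5 MPa
τ_max = K·τ₀ = 1.1008 × 1072.5 = 1180.5 MPa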